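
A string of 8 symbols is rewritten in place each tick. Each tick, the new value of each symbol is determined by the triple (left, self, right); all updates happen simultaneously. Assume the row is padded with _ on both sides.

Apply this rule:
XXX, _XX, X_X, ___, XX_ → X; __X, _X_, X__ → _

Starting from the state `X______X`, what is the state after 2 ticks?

X_XXXX_X

__XXXX__
X_XXXX_X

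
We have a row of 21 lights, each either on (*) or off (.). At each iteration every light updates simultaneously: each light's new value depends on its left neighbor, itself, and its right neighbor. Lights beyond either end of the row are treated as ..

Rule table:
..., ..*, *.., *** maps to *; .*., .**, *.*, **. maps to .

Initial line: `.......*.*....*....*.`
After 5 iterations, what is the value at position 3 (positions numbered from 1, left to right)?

*

*******...****.****.*
.*****.***.**...**...
*.***...*....***..***
...*.***.****.*.**.*.
***...*...**........*
position 3 holds *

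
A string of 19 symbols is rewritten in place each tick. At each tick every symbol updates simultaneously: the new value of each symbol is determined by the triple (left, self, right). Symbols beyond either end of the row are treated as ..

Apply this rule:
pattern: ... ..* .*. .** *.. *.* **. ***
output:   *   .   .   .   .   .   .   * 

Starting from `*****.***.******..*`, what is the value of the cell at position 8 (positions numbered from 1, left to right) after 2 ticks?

.

.***...*...****....
..*..*...*..**..***
position 8 holds .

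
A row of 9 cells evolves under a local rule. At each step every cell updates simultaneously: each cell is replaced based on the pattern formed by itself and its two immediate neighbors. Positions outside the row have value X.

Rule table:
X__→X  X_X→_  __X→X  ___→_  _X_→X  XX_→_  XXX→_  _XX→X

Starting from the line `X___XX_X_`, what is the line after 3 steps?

_X_X_X___

_X_XX__X_
_X_X_XXX_
_X_X_X___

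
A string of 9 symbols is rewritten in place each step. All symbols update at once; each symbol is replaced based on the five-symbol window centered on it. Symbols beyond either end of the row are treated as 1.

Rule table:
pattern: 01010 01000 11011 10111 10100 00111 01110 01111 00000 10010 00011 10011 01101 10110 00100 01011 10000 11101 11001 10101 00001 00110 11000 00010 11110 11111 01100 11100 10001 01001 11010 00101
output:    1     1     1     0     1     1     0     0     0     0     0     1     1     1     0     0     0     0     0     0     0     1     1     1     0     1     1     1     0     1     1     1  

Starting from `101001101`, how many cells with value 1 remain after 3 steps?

6

011111110
100111001
101101011
count of 1: 6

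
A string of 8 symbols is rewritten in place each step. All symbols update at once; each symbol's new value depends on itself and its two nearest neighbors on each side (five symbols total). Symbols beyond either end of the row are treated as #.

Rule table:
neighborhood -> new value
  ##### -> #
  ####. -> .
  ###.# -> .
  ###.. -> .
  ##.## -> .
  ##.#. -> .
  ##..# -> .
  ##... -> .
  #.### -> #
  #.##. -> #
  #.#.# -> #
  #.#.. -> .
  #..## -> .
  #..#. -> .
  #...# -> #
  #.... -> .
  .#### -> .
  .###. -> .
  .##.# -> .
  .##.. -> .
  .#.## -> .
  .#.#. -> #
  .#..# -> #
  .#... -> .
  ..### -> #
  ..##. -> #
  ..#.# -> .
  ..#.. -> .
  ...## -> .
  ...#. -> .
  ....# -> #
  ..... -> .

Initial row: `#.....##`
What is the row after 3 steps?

...#.#..

....#.#.
..#..##.
...#.#..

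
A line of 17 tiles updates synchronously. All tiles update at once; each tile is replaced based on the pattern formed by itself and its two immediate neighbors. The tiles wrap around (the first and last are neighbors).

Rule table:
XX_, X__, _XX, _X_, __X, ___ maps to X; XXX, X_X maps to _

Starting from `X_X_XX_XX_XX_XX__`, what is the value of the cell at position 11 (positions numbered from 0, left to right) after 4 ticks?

X_X_XX_XX_XX_XXXX
X_X_XX_XX_XX_X___
X_X_XX_XX_XX_XXXX  (repeats tick 1; period 2)
tick 4: X_X_XX_XX_XX_X___
position 11 holds X

X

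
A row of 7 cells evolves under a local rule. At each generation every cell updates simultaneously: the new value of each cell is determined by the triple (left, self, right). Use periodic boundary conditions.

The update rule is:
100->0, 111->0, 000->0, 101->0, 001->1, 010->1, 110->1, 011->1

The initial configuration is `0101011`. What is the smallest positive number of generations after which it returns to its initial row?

generation 1: 0101011

1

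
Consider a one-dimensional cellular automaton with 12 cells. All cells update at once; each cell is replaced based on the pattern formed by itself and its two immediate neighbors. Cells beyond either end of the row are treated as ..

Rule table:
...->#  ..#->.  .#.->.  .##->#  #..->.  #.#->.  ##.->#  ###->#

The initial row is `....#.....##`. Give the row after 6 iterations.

###...###.##
###.#.###.##
###...###.##  (repeats iteration 1; period 2)
iteration 6: ###.#.###.##

###.#.###.##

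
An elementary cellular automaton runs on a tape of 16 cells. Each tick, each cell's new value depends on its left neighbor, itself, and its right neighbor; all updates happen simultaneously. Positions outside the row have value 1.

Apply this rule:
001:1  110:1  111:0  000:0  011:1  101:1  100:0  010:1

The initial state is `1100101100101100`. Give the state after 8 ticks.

tick 1: 0101111101111101
tick 2: 1111000111000111
tick 3: 0001001101001100
tick 4: 0011011111011101
tick 5: 0111110001110111
tick 6: 1100010011011100
tick 7: 0100110111110101
tick 8: 1101111100011111

1101111100011111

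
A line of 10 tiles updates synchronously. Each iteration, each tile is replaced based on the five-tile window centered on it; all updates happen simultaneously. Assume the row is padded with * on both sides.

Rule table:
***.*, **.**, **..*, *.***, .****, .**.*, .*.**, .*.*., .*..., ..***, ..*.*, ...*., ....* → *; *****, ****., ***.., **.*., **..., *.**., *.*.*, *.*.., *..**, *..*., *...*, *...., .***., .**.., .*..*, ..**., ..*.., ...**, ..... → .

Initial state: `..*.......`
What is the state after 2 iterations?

.*..*.****

*..*....*.
.*..*.****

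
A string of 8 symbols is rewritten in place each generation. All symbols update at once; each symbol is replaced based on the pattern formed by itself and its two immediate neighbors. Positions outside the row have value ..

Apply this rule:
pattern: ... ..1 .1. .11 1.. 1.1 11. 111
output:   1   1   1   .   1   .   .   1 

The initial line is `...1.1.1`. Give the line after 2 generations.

1111.1.1
.11..1.1

.11..1.1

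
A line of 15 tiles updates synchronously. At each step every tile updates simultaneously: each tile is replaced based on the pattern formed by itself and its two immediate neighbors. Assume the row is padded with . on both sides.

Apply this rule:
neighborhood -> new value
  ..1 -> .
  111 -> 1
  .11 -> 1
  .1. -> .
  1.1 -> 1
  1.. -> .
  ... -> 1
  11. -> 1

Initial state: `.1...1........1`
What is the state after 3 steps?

step 1: ...1...111111..
step 2: 11...1.111111.1
step 3: 11.1..11111111.

11.1..11111111.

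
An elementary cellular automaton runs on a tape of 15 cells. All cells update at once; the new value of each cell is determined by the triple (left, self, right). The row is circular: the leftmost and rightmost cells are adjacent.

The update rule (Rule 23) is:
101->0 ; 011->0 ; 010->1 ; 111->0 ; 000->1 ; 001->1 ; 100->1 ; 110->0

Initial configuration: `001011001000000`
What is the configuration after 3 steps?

111000111111111
000111000000000
111000111111111

111000111111111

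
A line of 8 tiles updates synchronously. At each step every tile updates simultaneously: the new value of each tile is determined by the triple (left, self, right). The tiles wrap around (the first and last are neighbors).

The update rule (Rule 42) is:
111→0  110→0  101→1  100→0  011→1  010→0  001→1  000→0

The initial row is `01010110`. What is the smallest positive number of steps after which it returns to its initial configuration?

8

step 1: 10101100
step 2: 01011001
step 3: 10110010
step 4: 01100101
step 5: 11001010
step 6: 10010101
step 7: 00101011
step 8: 01010110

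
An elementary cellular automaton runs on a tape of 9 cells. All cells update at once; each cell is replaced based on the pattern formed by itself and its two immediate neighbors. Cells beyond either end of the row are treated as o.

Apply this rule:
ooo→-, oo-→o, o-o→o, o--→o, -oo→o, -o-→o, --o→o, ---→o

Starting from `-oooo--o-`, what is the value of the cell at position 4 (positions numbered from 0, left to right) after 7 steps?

step 1: oo--ooooo
step 2: -oooo----
step 3: oo--ooooo  (repeats step 1; period 2)
step 7: oo--ooooo
position 4 holds o

o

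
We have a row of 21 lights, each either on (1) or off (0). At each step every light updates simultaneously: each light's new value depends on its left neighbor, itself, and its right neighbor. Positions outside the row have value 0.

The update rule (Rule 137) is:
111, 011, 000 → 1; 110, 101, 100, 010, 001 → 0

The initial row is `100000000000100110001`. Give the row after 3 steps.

001111111000100111100

step 1: 001111111110000100100
step 2: 101111111100110000001
step 3: 001111111000100111100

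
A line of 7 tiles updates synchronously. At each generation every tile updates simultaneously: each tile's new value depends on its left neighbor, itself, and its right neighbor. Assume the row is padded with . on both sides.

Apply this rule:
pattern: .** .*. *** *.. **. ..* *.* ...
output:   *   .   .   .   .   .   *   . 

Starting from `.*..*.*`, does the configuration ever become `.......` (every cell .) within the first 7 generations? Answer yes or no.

.....*.
.......
all cells are . at generation 2

yes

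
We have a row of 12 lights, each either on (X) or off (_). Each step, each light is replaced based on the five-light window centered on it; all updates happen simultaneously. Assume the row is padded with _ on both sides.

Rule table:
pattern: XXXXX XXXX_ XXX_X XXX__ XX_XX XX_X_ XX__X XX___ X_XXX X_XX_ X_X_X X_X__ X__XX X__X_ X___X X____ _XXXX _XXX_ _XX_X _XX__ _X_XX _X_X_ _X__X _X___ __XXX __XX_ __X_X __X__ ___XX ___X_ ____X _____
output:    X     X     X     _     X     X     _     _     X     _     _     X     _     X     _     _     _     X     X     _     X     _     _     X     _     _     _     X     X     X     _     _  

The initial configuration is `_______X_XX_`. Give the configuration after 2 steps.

_____X__XX__

______X_X___
_____X__XX__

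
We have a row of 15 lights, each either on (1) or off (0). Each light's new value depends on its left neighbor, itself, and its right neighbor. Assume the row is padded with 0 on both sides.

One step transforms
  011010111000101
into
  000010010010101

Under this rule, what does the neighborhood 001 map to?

At position 0 the neighborhood is 001; the next row has 0 there.

0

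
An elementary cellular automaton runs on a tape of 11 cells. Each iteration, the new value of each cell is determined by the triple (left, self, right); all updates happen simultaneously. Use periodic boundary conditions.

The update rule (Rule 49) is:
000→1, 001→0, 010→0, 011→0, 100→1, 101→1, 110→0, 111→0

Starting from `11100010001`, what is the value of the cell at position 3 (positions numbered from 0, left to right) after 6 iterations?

iteration 1: 00011001100
iteration 2: 11000100011
iteration 3: 00110011000
iteration 4: 10001000111
iteration 5: 01100110000
iteration 6: 00010001111
position 3 holds 1

1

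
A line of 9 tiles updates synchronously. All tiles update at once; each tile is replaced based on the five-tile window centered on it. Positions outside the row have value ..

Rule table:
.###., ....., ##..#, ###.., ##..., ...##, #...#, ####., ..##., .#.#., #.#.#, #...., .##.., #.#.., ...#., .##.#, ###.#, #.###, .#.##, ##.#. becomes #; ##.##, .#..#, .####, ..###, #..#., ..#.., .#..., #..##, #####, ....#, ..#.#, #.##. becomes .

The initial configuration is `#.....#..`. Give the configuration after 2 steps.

.#####...

..##.#..#
.#####...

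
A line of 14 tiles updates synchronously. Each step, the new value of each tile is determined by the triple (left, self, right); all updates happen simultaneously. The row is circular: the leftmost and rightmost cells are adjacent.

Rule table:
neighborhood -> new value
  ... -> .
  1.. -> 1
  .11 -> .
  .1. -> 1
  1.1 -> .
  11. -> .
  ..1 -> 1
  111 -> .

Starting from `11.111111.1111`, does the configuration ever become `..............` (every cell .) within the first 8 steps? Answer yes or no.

yes

..............
all cells are . at step 1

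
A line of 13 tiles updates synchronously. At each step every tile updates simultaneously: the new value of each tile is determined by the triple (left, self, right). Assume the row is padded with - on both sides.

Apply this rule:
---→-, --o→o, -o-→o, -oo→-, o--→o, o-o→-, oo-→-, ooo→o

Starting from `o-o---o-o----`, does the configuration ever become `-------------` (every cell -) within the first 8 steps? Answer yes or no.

o-oo-oo-oo---
o---------o--
oo-------ooo-
--o-----o-o-o
-ooo---oo-o-o
o-o-o-o---o-o
o-o-o-oo-oo-o
o-o-o-------o
step 8 is o-o-o-------o, still not uniform -

no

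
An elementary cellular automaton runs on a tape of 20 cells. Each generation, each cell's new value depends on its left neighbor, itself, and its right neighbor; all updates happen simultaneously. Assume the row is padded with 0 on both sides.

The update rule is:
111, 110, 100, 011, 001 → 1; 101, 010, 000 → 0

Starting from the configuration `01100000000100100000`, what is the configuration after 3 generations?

11111100101111110100

11110000001011010000
11111000010011001000
11111100101111110100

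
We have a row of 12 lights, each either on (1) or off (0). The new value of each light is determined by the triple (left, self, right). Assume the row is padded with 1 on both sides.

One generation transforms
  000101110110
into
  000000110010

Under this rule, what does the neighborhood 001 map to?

At position 2 the neighborhood is 001; the next row has 0 there.

0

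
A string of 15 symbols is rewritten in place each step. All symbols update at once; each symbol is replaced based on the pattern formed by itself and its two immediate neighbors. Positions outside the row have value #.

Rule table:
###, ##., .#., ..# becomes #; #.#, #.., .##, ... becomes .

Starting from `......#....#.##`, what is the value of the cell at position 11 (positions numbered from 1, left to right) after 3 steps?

.

.....##...##..#
....#.#..#.#.#.
...##.#.##.#.#.
position 11 holds .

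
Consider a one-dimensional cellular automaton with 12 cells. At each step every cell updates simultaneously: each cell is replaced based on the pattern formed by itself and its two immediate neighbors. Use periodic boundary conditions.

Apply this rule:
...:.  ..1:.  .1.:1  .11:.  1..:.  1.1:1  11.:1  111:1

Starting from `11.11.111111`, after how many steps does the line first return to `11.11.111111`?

12

111.11.11111
1111.11.1111
11111.11.111
111111.11.11
1111111.11.1
11111111.11.
.11111111.11
1.11111111.1
11.11111111.
.11.11111111
1.11.1111111
11.11.111111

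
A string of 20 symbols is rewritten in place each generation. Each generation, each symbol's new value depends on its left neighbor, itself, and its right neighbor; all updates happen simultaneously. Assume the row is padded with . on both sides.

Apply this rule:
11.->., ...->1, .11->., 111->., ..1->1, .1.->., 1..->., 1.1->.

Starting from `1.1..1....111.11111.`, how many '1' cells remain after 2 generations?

14

....1..111..........
1111..1....111111111
count of 1: 14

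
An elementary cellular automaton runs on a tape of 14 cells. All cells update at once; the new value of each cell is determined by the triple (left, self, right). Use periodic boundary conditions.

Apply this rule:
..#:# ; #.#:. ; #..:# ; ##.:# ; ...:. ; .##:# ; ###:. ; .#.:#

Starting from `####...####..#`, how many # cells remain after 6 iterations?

...##.##..####
#.###.#####..#
#.#.#.#...####
#.#.#.##.##...
#.#.#.##.###.#
#.#.#.##.#.#.#
count of #: 8

8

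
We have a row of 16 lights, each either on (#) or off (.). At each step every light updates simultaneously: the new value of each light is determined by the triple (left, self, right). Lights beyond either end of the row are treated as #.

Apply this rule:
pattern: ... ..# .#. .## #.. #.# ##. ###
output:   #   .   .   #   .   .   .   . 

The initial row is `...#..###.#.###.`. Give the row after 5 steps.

.#....#.....#...
...##...###...#.
.#.#..#.#...#...
..........#...#.
.########...#...

.########...#...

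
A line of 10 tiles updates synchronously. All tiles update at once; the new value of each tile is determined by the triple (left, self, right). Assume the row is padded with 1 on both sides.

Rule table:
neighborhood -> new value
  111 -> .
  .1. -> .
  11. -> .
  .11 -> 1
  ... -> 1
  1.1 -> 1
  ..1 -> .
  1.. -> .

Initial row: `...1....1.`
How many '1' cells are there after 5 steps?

.1...11..1
1..1.1...1
....1..1.1
.11.....11
11..111.1.
count of 1: 6

6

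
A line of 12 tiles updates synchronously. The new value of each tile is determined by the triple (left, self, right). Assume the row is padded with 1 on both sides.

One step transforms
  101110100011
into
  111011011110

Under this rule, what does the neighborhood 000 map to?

At position 8 the neighborhood is 000; the next row has 1 there.

1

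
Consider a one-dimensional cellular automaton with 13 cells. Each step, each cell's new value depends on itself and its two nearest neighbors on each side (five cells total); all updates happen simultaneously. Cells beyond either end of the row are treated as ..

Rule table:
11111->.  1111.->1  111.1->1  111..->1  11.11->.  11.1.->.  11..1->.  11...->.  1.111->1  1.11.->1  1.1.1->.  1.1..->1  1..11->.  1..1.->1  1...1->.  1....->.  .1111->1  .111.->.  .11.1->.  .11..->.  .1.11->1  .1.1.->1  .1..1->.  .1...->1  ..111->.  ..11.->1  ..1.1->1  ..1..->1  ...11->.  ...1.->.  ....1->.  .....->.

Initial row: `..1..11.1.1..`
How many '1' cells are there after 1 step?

step 1: ..1..1...111.
count of 1: 5

5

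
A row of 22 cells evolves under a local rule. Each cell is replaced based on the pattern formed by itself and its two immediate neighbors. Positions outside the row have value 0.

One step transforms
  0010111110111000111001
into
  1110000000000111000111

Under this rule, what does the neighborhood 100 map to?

1

At position 13 the neighborhood is 100; the next row has 1 there.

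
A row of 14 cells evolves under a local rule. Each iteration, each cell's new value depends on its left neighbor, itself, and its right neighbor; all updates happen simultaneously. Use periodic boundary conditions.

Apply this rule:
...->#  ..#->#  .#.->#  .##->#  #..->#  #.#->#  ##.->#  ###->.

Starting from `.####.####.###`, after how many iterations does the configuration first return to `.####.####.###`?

2

##..###..###.#
.####.####.###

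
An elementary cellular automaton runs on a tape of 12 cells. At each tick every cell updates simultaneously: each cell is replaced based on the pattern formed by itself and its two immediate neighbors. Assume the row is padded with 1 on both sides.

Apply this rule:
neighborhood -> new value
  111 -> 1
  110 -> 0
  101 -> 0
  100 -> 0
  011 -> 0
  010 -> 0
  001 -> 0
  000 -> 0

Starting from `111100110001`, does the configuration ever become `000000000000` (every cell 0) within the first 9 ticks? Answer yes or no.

111000000000
110000000000
100000000000
000000000000
all cells are 0 at tick 4

yes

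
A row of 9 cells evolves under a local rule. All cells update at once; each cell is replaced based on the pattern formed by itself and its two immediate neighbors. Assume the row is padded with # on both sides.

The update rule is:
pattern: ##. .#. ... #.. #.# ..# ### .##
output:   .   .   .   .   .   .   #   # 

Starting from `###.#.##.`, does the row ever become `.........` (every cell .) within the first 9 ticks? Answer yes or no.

yes

##....#..
#........
.........
all cells are . at tick 3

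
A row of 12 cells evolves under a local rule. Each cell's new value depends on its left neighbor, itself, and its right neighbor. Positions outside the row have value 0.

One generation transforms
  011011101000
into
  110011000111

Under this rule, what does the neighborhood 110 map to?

0

At position 2 the neighborhood is 110; the next row has 0 there.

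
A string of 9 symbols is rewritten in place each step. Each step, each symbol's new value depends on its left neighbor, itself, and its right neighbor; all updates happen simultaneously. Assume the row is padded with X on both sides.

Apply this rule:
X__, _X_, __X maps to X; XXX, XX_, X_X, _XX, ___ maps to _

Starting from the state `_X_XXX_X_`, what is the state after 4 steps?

step 1: _X_____X_
step 2: _XX___XX_
step 3: ___X_X___
step 4: X_XX_XX_X

X_XX_XX_X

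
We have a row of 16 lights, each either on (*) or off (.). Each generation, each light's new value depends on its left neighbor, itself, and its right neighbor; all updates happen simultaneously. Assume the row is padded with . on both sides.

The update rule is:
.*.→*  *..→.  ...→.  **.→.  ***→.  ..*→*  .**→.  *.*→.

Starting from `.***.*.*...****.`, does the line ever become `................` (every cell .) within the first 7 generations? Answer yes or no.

no

generation 1: *....*.*..*.....
generation 2: *...**.*.**.....
generation 3: *..*...*........
generation 4: *.**..**........
generation 5: *....*..........
generation 6: *...**..........
generation 7: *..*............
generation 7 is *..*............, still not uniform .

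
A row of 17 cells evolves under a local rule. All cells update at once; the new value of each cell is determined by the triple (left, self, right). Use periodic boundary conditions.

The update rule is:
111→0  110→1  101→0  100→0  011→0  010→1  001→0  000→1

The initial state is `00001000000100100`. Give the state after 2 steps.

11101011110100101
00101000010100100

00101000010100100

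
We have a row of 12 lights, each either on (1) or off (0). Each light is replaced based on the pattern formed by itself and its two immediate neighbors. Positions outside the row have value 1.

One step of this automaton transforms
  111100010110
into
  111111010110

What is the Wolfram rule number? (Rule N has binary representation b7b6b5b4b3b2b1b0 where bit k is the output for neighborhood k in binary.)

221

position 0: 111 → 1  (bit 7 = 1)
position 3: 110 → 1  (bit 6 = 1)
position 8: 101 → 0  (bit 5 = 0)
position 4: 100 → 1  (bit 4 = 1)
position 9: 011 → 1  (bit 3 = 1)
position 7: 010 → 1  (bit 2 = 1)
position 6: 001 → 0  (bit 1 = 0)
position 5: 000 → 1  (bit 0 = 1)
bits b7..b0 = 11011101 = 221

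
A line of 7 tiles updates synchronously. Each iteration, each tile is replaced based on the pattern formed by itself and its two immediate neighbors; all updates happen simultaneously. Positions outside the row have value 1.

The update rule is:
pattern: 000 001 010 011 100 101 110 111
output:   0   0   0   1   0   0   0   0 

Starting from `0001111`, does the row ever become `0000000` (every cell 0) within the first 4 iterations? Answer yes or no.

yes

0001000
0000000
all cells are 0 at iteration 2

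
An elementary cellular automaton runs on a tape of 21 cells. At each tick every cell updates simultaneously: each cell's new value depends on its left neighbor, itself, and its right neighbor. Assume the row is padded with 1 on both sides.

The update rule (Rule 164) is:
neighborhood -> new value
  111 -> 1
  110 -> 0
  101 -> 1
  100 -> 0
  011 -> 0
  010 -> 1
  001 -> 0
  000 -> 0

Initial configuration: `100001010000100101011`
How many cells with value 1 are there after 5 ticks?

3

tick 1: 000001110000100111101
tick 2: 000000100000100011010
tick 3: 000000100000100000111
tick 4: 000000100000100000011
tick 5: 000000100000100000001
count of 1: 3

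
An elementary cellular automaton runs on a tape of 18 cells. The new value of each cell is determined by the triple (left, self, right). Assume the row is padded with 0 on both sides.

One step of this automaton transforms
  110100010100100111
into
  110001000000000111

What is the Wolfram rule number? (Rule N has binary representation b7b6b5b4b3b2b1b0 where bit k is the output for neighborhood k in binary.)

201

position 16: 111 → 1  (bit 7 = 1)
position 1: 110 → 1  (bit 6 = 1)
position 2: 101 → 0  (bit 5 = 0)
position 4: 100 → 0  (bit 4 = 0)
position 0: 011 → 1  (bit 3 = 1)
position 3: 010 → 0  (bit 2 = 0)
position 6: 001 → 0  (bit 1 = 0)
position 5: 000 → 1  (bit 0 = 1)
bits b7..b0 = 11001001 = 201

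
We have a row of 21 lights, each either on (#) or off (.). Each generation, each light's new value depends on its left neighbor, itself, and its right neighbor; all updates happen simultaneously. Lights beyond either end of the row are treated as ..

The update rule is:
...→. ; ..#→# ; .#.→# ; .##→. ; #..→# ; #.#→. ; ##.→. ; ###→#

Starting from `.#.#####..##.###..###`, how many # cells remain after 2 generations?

##..###.##....#.##.#.
..##.#....#..##....##
count of #: 8

8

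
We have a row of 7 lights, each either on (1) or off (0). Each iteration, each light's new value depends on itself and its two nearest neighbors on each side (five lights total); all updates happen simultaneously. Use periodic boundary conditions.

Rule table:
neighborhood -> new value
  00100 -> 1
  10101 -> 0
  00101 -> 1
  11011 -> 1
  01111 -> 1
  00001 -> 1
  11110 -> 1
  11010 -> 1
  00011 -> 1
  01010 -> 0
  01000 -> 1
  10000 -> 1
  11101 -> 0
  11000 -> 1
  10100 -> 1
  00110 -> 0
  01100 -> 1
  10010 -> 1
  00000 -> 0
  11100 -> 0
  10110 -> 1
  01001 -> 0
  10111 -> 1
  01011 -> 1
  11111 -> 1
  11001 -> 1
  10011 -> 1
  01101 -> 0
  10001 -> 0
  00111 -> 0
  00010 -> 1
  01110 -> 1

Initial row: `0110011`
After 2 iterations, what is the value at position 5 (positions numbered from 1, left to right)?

1111100
0111011
position 5 holds 0

0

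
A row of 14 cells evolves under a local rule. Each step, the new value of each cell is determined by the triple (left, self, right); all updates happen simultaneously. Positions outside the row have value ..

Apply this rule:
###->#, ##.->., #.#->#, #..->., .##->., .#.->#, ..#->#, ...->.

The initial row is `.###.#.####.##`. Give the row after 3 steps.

.##.####.#....

step 1: #.#.###.##.#..
step 2: ####.#.#..##..
step 3: .##.####.#....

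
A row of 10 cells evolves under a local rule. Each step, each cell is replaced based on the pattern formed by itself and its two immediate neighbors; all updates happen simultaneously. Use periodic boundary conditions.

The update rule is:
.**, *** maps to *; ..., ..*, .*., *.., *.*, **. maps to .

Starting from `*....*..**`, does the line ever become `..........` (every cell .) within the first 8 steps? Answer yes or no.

........**
........*.
..........
all cells are . at step 3

yes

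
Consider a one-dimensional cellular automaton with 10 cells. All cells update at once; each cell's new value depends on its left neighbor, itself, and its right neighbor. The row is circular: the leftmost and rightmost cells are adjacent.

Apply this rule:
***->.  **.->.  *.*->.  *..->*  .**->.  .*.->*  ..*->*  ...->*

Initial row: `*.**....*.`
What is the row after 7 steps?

*...*****.
****......
....******
****......  (repeats step 2; period 2)
step 7: ....******

....******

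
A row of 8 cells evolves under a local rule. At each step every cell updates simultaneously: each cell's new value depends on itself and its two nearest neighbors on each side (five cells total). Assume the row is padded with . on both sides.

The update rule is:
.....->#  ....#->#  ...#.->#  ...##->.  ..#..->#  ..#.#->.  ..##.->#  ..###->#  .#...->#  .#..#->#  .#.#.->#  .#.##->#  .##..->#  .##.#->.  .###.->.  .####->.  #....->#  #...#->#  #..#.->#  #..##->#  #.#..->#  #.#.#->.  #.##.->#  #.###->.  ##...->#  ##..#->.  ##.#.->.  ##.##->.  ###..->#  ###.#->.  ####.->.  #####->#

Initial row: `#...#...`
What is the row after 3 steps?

########
#.####.#
.#.....#

.#.....#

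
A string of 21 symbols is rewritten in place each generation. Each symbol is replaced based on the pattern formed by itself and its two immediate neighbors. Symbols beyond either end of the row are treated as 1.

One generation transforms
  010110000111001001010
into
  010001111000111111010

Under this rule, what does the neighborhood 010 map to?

At position 1 the neighborhood is 010; the next row has 1 there.

1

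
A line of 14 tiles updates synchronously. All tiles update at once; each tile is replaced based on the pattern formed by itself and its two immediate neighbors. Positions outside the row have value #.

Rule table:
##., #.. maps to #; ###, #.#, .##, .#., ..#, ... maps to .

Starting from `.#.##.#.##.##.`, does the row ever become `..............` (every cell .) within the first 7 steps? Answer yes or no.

no

....#....#..#.
#....#....#...
##....#....#..
.##....#....#.
..##....#.....
#..##....#....
##..##....#...
step 7 is ##..##....#..., still not uniform .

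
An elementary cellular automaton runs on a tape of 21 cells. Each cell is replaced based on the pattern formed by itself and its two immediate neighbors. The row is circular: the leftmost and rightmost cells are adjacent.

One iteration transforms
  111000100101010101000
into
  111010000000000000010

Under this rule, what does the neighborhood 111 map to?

1

At position 1 the neighborhood is 111; the next row has 1 there.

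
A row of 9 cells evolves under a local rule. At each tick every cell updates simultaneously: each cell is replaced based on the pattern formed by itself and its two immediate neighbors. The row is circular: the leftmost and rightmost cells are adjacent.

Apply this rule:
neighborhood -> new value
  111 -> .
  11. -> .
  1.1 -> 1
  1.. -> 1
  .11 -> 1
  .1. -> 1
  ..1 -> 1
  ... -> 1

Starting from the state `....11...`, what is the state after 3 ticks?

111111.11

tick 1: 11111.111
tick 2: .....11..
tick 3: 111111.11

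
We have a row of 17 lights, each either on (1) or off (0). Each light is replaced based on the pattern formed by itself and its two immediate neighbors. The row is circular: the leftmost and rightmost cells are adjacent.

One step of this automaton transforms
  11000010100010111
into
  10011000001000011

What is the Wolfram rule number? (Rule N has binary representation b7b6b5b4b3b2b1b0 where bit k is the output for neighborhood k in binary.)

129

position 0: 111 → 1  (bit 7 = 1)
position 1: 110 → 0  (bit 6 = 0)
position 7: 101 → 0  (bit 5 = 0)
position 2: 100 → 0  (bit 4 = 0)
position 14: 011 → 0  (bit 3 = 0)
position 6: 010 → 0  (bit 2 = 0)
position 5: 001 → 0  (bit 1 = 0)
position 3: 000 → 1  (bit 0 = 1)
bits b7..b0 = 10000001 = 129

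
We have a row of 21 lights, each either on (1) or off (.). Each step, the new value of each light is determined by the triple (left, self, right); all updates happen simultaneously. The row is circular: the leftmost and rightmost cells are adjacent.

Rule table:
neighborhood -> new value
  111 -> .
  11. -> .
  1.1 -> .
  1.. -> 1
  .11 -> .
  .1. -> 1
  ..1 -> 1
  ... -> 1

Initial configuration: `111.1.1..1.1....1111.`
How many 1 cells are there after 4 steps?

10

....1.1111.11111.....
11111...........11111
.....11111111111.....
11111...........11111
count of 1: 10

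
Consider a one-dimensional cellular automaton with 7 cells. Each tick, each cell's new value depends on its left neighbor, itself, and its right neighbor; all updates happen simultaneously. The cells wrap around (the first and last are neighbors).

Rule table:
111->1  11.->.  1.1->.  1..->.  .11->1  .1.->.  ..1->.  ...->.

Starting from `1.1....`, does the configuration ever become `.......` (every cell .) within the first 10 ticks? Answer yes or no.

.......
all cells are . at tick 1

yes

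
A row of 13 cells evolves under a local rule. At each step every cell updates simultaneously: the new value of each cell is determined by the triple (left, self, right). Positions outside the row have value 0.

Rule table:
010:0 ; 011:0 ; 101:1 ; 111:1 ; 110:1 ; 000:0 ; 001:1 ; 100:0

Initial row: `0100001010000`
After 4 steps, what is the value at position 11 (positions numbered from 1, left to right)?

step 1: 1000010100000
step 2: 0000101000000
step 3: 0001010000000
step 4: 0010100000000
position 11 holds 0

0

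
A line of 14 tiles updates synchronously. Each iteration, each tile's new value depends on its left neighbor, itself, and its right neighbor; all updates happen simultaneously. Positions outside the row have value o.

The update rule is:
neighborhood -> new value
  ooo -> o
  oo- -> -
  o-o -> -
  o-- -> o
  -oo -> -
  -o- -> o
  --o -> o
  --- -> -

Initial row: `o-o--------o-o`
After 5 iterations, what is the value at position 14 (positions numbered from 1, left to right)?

iteration 1: --oo------oo--
iteration 2: oo--o----o--oo
iteration 3: o-oooo--oooo-o
iteration 4: ---oo-oo-oo---
iteration 5: o-o--------o-o
position 14 holds o

o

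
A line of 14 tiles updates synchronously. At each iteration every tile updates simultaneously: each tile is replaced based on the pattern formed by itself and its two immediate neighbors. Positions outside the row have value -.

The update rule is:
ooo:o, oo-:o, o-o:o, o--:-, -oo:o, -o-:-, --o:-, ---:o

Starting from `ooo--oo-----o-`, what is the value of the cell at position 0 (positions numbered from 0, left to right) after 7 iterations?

ooo--oo-ooo---
ooo--oooooo-oo
ooo--ooooooooo
ooo--ooooooooo  (fixed point — unchanged through iteration 7)
position 0 holds o

o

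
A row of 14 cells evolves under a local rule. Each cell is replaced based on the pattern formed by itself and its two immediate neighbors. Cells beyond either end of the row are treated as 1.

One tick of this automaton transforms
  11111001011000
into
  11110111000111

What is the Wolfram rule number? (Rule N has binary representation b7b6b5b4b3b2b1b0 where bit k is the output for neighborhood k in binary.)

position 0: 111 → 1  (bit 7 = 1)
position 4: 110 → 0  (bit 6 = 0)
position 8: 101 → 0  (bit 5 = 0)
position 5: 100 → 1  (bit 4 = 1)
position 9: 011 → 0  (bit 3 = 0)
position 7: 010 → 1  (bit 2 = 1)
position 6: 001 → 1  (bit 1 = 1)
position 12: 000 → 1  (bit 0 = 1)
bits b7..b0 = 10010111 = 151

151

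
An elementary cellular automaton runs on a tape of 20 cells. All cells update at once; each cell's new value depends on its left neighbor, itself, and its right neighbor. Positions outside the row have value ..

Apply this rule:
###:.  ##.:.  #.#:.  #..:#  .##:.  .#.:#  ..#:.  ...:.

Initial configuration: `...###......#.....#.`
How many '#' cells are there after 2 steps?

......#.....##....##
......##......#.....
count of #: 3

3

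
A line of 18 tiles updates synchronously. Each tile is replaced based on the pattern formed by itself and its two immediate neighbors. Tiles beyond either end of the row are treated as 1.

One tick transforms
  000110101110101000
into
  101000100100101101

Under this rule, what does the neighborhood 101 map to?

0

At position 5 the neighborhood is 101; the next row has 0 there.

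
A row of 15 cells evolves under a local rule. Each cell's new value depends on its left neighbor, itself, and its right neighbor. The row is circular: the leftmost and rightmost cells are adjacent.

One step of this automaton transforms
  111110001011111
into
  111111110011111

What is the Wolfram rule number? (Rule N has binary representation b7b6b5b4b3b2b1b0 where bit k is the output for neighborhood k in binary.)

position 0: 111 → 1  (bit 7 = 1)
position 4: 110 → 1  (bit 6 = 1)
position 9: 101 → 0  (bit 5 = 0)
position 5: 100 → 1  (bit 4 = 1)
position 10: 011 → 1  (bit 3 = 1)
position 8: 010 → 0  (bit 2 = 0)
position 7: 001 → 1  (bit 1 = 1)
position 6: 000 → 1  (bit 0 = 1)
bits b7..b0 = 11011011 = 219

219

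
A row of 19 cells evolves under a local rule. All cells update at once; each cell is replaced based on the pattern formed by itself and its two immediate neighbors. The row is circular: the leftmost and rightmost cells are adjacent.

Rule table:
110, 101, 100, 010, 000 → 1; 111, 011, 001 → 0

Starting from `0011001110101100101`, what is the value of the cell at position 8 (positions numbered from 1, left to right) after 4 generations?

1001100011110110111
1100111000011011000
0110001111001101110
0011100001100110011
position 8 holds 0

0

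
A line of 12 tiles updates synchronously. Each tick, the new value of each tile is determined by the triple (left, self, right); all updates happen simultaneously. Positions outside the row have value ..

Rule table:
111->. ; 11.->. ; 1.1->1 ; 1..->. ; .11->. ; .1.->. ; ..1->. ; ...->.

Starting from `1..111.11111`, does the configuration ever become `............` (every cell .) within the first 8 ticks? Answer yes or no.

......1.....
............
all cells are . at tick 2

yes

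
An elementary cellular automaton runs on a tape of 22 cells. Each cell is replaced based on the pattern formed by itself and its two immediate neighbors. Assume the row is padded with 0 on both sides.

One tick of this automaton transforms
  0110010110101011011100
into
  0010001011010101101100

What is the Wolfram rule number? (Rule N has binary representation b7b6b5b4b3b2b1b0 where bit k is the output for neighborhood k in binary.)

position 18: 111 → 1  (bit 7 = 1)
position 2: 110 → 1  (bit 6 = 1)
position 6: 101 → 1  (bit 5 = 1)
position 3: 100 → 0  (bit 4 = 0)
position 1: 011 → 0  (bit 3 = 0)
position 5: 010 → 0  (bit 2 = 0)
position 0: 001 → 0  (bit 1 = 0)
position 21: 000 → 0  (bit 0 = 0)
bits b7..b0 = 11100000 = 224

224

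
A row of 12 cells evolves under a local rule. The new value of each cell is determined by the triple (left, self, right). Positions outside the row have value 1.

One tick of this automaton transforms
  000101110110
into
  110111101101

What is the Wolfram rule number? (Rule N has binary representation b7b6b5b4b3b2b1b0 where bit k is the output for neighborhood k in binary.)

189

position 6: 111 → 1  (bit 7 = 1)
position 7: 110 → 0  (bit 6 = 0)
position 4: 101 → 1  (bit 5 = 1)
position 0: 100 → 1  (bit 4 = 1)
position 5: 011 → 1  (bit 3 = 1)
position 3: 010 → 1  (bit 2 = 1)
position 2: 001 → 0  (bit 1 = 0)
position 1: 000 → 1  (bit 0 = 1)
bits b7..b0 = 10111101 = 189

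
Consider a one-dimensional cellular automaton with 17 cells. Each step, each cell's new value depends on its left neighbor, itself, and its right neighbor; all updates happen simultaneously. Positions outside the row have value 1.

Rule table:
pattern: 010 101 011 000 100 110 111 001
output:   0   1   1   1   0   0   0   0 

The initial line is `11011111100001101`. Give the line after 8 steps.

10010010000110110

step 1: 00110000001101011
step 2: 00100111101010110
step 3: 00000100010101101
step 4: 01110001001011011
step 5: 11000100000110110
step 6: 00010001110101101
step 7: 01000101001011011
step 8: 10010010000110110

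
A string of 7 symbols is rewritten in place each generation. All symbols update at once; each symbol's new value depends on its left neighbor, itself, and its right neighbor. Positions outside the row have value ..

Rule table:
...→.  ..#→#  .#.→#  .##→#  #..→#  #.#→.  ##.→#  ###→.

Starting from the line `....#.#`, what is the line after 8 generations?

...##.#
..###.#
.##.#.#
###.#.#
#.#.#.#
#.#.#.#  (fixed point — unchanged through generation 8)

#.#.#.#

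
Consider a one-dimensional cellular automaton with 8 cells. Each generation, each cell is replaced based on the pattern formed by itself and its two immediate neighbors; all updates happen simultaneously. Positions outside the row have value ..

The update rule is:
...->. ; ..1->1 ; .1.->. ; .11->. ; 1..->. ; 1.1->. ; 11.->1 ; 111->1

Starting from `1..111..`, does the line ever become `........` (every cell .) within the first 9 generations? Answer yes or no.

yes

generation 1: ..1.11..
generation 2: .1...1..
generation 3: 1...1...
generation 4: ...1....
generation 5: ..1.....
generation 6: .1......
generation 7: 1.......
generation 8: ........
all cells are . at generation 8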